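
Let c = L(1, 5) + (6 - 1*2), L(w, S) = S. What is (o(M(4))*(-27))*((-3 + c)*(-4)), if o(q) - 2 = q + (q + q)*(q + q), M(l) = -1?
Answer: 3240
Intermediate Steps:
c = 9 (c = 5 + (6 - 1*2) = 5 + (6 - 2) = 5 + 4 = 9)
o(q) = 2 + q + 4*q**2 (o(q) = 2 + (q + (q + q)*(q + q)) = 2 + (q + (2*q)*(2*q)) = 2 + (q + 4*q**2) = 2 + q + 4*q**2)
(o(M(4))*(-27))*((-3 + c)*(-4)) = ((2 - 1 + 4*(-1)**2)*(-27))*((-3 + 9)*(-4)) = ((2 - 1 + 4*1)*(-27))*(6*(-4)) = ((2 - 1 + 4)*(-27))*(-24) = (5*(-27))*(-24) = -135*(-24) = 3240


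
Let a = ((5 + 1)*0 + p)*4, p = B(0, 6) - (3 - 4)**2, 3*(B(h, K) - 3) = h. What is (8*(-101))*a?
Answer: -6464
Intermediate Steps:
B(h, K) = 3 + h/3
p = 2 (p = (3 + (1/3)*0) - (3 - 4)**2 = (3 + 0) - 1*(-1)**2 = 3 - 1*1 = 3 - 1 = 2)
a = 8 (a = ((5 + 1)*0 + 2)*4 = (6*0 + 2)*4 = (0 + 2)*4 = 2*4 = 8)
(8*(-101))*a = (8*(-101))*8 = -808*8 = -6464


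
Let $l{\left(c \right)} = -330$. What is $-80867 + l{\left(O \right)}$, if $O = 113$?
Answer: $-81197$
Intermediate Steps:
$-80867 + l{\left(O \right)} = -80867 - 330 = -81197$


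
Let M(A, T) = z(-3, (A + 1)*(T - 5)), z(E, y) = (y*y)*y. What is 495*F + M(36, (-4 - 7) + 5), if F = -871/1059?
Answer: -23799101194/353 ≈ -6.7420e+7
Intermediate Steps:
z(E, y) = y³ (z(E, y) = y²*y = y³)
M(A, T) = (1 + A)³*(-5 + T)³ (M(A, T) = ((A + 1)*(T - 5))³ = ((1 + A)*(-5 + T))³ = (1 + A)³*(-5 + T)³)
F = -871/1059 (F = -871*1/1059 = -871/1059 ≈ -0.82247)
495*F + M(36, (-4 - 7) + 5) = 495*(-871/1059) + (-5 + ((-4 - 7) + 5) - 5*36 + 36*((-4 - 7) + 5))³ = -143715/353 + (-5 + (-11 + 5) - 180 + 36*(-11 + 5))³ = -143715/353 + (-5 - 6 - 180 + 36*(-6))³ = -143715/353 + (-5 - 6 - 180 - 216)³ = -143715/353 + (-407)³ = -143715/353 - 67419143 = -23799101194/353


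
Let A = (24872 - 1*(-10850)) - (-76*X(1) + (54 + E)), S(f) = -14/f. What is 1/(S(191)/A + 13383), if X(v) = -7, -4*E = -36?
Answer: 6709257/89789986417 ≈ 7.4722e-5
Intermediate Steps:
E = 9 (E = -¼*(-36) = 9)
A = 35127 (A = (24872 - 1*(-10850)) - (-76*(-7) + (54 + 9)) = (24872 + 10850) - (532 + 63) = 35722 - 1*595 = 35722 - 595 = 35127)
1/(S(191)/A + 13383) = 1/(-14/191/35127 + 13383) = 1/(-14*1/191*(1/35127) + 13383) = 1/(-14/191*1/35127 + 13383) = 1/(-14/6709257 + 13383) = 1/(89789986417/6709257) = 6709257/89789986417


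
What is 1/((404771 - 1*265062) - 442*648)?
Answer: -1/146707 ≈ -6.8163e-6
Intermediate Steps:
1/((404771 - 1*265062) - 442*648) = 1/((404771 - 265062) - 286416) = 1/(139709 - 286416) = 1/(-146707) = -1/146707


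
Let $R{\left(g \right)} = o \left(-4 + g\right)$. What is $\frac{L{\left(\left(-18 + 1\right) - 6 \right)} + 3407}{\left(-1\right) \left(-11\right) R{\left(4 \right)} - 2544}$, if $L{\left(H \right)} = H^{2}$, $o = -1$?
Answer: $- \frac{82}{53} \approx -1.5472$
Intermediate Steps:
$R{\left(g \right)} = 4 - g$ ($R{\left(g \right)} = - (-4 + g) = 4 - g$)
$\frac{L{\left(\left(-18 + 1\right) - 6 \right)} + 3407}{\left(-1\right) \left(-11\right) R{\left(4 \right)} - 2544} = \frac{\left(\left(-18 + 1\right) - 6\right)^{2} + 3407}{\left(-1\right) \left(-11\right) \left(4 - 4\right) - 2544} = \frac{\left(-17 - 6\right)^{2} + 3407}{11 \left(4 - 4\right) - 2544} = \frac{\left(-23\right)^{2} + 3407}{11 \cdot 0 - 2544} = \frac{529 + 3407}{0 - 2544} = \frac{3936}{-2544} = 3936 \left(- \frac{1}{2544}\right) = - \frac{82}{53}$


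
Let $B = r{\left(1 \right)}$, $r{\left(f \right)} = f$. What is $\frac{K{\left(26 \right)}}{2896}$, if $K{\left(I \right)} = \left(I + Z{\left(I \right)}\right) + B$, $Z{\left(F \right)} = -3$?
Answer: $\frac{3}{362} \approx 0.0082873$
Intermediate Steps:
$B = 1$
$K{\left(I \right)} = -2 + I$ ($K{\left(I \right)} = \left(I - 3\right) + 1 = \left(-3 + I\right) + 1 = -2 + I$)
$\frac{K{\left(26 \right)}}{2896} = \frac{-2 + 26}{2896} = 24 \cdot \frac{1}{2896} = \frac{3}{362}$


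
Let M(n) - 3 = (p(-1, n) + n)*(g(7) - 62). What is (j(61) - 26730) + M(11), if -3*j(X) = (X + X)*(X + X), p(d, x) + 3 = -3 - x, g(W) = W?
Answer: -94075/3 ≈ -31358.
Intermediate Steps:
p(d, x) = -6 - x (p(d, x) = -3 + (-3 - x) = -6 - x)
j(X) = -4*X**2/3 (j(X) = -(X + X)*(X + X)/3 = -2*X*2*X/3 = -4*X**2/3)
M(n) = 333 (M(n) = 3 + ((-6 - n) + n)*(7 - 62) = 3 - 6*(-55) = 3 + 330 = 333)
(j(61) - 26730) + M(11) = (-4/3*61**2 - 26730) + 333 = (-4/3*3721 - 26730) + 333 = (-14884/3 - 26730) + 333 = -95074/3 + 333 = -94075/3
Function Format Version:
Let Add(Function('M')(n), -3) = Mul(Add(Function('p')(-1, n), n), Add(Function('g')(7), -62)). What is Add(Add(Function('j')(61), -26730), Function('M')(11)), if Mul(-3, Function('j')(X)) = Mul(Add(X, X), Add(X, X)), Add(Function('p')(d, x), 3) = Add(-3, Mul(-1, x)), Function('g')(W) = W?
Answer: Rational(-94075, 3) ≈ -31358.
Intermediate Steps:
Function('p')(d, x) = Add(-6, Mul(-1, x)) (Function('p')(d, x) = Add(-3, Add(-3, Mul(-1, x))) = Add(-6, Mul(-1, x)))
Function('j')(X) = Mul(Rational(-4, 3), Pow(X, 2)) (Function('j')(X) = Mul(Rational(-1, 3), Mul(Add(X, X), Add(X, X))) = Mul(Rational(-1, 3), Mul(Mul(2, X), Mul(2, X))) = Mul(Rational(-1, 3), Mul(4, Pow(X, 2))) = Mul(Rational(-4, 3), Pow(X, 2)))
Function('M')(n) = 333 (Function('M')(n) = Add(3, Mul(Add(Add(-6, Mul(-1, n)), n), Add(7, -62))) = Add(3, Mul(-6, -55)) = Add(3, 330) = 333)
Add(Add(Function('j')(61), -26730), Function('M')(11)) = Add(Add(Mul(Rational(-4, 3), Pow(61, 2)), -26730), 333) = Add(Add(Mul(Rational(-4, 3), 3721), -26730), 333) = Add(Add(Rational(-14884, 3), -26730), 333) = Add(Rational(-95074, 3), 333) = Rational(-94075, 3)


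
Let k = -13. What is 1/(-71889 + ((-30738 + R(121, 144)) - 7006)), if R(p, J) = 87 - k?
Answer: -1/109533 ≈ -9.1297e-6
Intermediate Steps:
R(p, J) = 100 (R(p, J) = 87 - 1*(-13) = 87 + 13 = 100)
1/(-71889 + ((-30738 + R(121, 144)) - 7006)) = 1/(-71889 + ((-30738 + 100) - 7006)) = 1/(-71889 + (-30638 - 7006)) = 1/(-71889 - 37644) = 1/(-109533) = -1/109533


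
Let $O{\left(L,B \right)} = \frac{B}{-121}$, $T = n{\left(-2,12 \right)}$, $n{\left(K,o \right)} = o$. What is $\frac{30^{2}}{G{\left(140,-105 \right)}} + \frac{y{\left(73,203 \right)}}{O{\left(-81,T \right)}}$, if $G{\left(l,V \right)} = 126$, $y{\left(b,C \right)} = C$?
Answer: $- \frac{171341}{84} \approx -2039.8$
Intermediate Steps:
$T = 12$
$O{\left(L,B \right)} = - \frac{B}{121}$ ($O{\left(L,B \right)} = B \left(- \frac{1}{121}\right) = - \frac{B}{121}$)
$\frac{30^{2}}{G{\left(140,-105 \right)}} + \frac{y{\left(73,203 \right)}}{O{\left(-81,T \right)}} = \frac{30^{2}}{126} + \frac{203}{\left(- \frac{1}{121}\right) 12} = 900 \cdot \frac{1}{126} + \frac{203}{- \frac{12}{121}} = \frac{50}{7} + 203 \left(- \frac{121}{12}\right) = \frac{50}{7} - \frac{24563}{12} = - \frac{171341}{84}$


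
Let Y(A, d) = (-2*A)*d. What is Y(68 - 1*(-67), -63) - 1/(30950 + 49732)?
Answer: 1372400819/80682 ≈ 17010.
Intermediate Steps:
Y(A, d) = -2*A*d
Y(68 - 1*(-67), -63) - 1/(30950 + 49732) = -2*(68 - 1*(-67))*(-63) - 1/(30950 + 49732) = -2*(68 + 67)*(-63) - 1/80682 = -2*135*(-63) - 1*1/80682 = 17010 - 1/80682 = 1372400819/80682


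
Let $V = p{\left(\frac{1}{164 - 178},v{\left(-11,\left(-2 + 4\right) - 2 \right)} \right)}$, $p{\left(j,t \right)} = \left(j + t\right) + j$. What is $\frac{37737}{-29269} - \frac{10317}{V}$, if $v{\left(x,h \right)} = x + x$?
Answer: $\frac{2107928676}{4536695} \approx 464.64$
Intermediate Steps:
$v{\left(x,h \right)} = 2 x$
$p{\left(j,t \right)} = t + 2 j$
$V = - \frac{155}{7}$ ($V = 2 \left(-11\right) + \frac{2}{164 - 178} = -22 + \frac{2}{-14} = -22 + 2 \left(- \frac{1}{14}\right) = -22 - \frac{1}{7} = - \frac{155}{7} \approx -22.143$)
$\frac{37737}{-29269} - \frac{10317}{V} = \frac{37737}{-29269} - \frac{10317}{- \frac{155}{7}} = 37737 \left(- \frac{1}{29269}\right) - - \frac{72219}{155} = - \frac{37737}{29269} + \frac{72219}{155} = \frac{2107928676}{4536695}$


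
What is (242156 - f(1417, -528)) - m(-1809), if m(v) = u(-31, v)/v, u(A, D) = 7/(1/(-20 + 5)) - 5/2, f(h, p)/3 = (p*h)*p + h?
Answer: -4286870076437/3618 ≈ -1.1849e+9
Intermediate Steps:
f(h, p) = 3*h + 3*h*p**2 (f(h, p) = 3*((p*h)*p + h) = 3*((h*p)*p + h) = 3*(h*p**2 + h) = 3*(h + h*p**2) = 3*h + 3*h*p**2)
u(A, D) = -215/2 (u(A, D) = 7/(1/(-15)) - 5*1/2 = 7/(-1/15) - 5/2 = 7*(-15) - 5/2 = -105 - 5/2 = -215/2)
m(v) = -215/(2*v)
(242156 - f(1417, -528)) - m(-1809) = (242156 - 3*1417*(1 + (-528)**2)) - (-215)/(2*(-1809)) = (242156 - 3*1417*(1 + 278784)) - (-215)*(-1)/(2*1809) = (242156 - 3*1417*278785) - 1*215/3618 = (242156 - 1*1185115035) - 215/3618 = (242156 - 1185115035) - 215/3618 = -1184872879 - 215/3618 = -4286870076437/3618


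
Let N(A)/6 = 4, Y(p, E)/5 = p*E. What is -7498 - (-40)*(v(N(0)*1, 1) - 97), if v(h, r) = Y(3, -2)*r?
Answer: -12578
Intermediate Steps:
Y(p, E) = 5*E*p (Y(p, E) = 5*(p*E) = 5*(E*p) = 5*E*p)
N(A) = 24 (N(A) = 6*4 = 24)
v(h, r) = -30*r (v(h, r) = (5*(-2)*3)*r = -30*r)
-7498 - (-40)*(v(N(0)*1, 1) - 97) = -7498 - (-40)*(-30*1 - 97) = -7498 - (-40)*(-30 - 97) = -7498 - (-40)*(-127) = -7498 - 1*5080 = -7498 - 5080 = -12578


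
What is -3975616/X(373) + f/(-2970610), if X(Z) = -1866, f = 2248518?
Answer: 2951452227793/1385789565 ≈ 2129.8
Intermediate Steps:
-3975616/X(373) + f/(-2970610) = -3975616/(-1866) + 2248518/(-2970610) = -3975616*(-1/1866) + 2248518*(-1/2970610) = 1987808/933 - 1124259/1485305 = 2951452227793/1385789565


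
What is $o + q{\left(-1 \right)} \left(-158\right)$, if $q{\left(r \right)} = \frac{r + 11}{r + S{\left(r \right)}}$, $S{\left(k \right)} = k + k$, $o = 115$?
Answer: $\frac{1925}{3} \approx 641.67$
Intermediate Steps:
$S{\left(k \right)} = 2 k$
$q{\left(r \right)} = \frac{11 + r}{3 r}$ ($q{\left(r \right)} = \frac{r + 11}{r + 2 r} = \frac{11 + r}{3 r}$)
$o + q{\left(-1 \right)} \left(-158\right) = 115 + \frac{11 - 1}{3 \left(-1\right)} \left(-158\right) = 115 + \frac{1}{3} \left(-1\right) 10 \left(-158\right) = 115 - - \frac{1580}{3} = 115 + \frac{1580}{3} = \frac{1925}{3}$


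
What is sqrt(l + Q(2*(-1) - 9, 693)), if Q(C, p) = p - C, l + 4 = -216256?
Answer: 2*I*sqrt(53889) ≈ 464.28*I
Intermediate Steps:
l = -216260 (l = -4 - 216256 = -216260)
sqrt(l + Q(2*(-1) - 9, 693)) = sqrt(-216260 + (693 - (2*(-1) - 9))) = sqrt(-216260 + (693 - (-2 - 9))) = sqrt(-216260 + (693 - 1*(-11))) = sqrt(-216260 + (693 + 11)) = sqrt(-216260 + 704) = sqrt(-215556) = 2*I*sqrt(53889)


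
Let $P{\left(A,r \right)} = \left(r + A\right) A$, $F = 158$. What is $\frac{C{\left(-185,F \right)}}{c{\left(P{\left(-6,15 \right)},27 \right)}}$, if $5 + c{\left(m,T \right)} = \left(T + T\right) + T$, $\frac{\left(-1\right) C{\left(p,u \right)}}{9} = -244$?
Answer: $\frac{549}{19} \approx 28.895$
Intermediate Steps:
$C{\left(p,u \right)} = 2196$ ($C{\left(p,u \right)} = \left(-9\right) \left(-244\right) = 2196$)
$P{\left(A,r \right)} = A \left(A + r\right)$ ($P{\left(A,r \right)} = \left(A + r\right) A = A \left(A + r\right)$)
$c{\left(m,T \right)} = -5 + 3 T$ ($c{\left(m,T \right)} = -5 + \left(\left(T + T\right) + T\right) = -5 + \left(2 T + T\right) = -5 + 3 T$)
$\frac{C{\left(-185,F \right)}}{c{\left(P{\left(-6,15 \right)},27 \right)}} = \frac{2196}{-5 + 3 \cdot 27} = \frac{2196}{-5 + 81} = \frac{2196}{76} = 2196 \cdot \frac{1}{76} = \frac{549}{19}$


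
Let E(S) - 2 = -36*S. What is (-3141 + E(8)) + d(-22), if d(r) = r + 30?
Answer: -3419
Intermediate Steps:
E(S) = 2 - 36*S
d(r) = 30 + r
(-3141 + E(8)) + d(-22) = (-3141 + (2 - 36*8)) + (30 - 22) = (-3141 + (2 - 288)) + 8 = (-3141 - 286) + 8 = -3427 + 8 = -3419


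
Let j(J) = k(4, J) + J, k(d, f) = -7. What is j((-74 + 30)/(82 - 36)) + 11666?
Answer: 268135/23 ≈ 11658.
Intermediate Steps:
j(J) = -7 + J
j((-74 + 30)/(82 - 36)) + 11666 = (-7 + (-74 + 30)/(82 - 36)) + 11666 = (-7 - 44/46) + 11666 = (-7 - 44*1/46) + 11666 = (-7 - 22/23) + 11666 = -183/23 + 11666 = 268135/23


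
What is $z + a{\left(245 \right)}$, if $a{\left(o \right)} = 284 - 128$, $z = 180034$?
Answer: $180190$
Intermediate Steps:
$a{\left(o \right)} = 156$
$z + a{\left(245 \right)} = 180034 + 156 = 180190$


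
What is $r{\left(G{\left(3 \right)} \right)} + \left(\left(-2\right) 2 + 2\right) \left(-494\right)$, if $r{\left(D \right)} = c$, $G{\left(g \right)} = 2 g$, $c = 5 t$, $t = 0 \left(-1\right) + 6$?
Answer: $1018$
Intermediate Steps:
$t = 6$ ($t = 0 + 6 = 6$)
$c = 30$ ($c = 5 \cdot 6 = 30$)
$r{\left(D \right)} = 30$
$r{\left(G{\left(3 \right)} \right)} + \left(\left(-2\right) 2 + 2\right) \left(-494\right) = 30 + \left(\left(-2\right) 2 + 2\right) \left(-494\right) = 30 + \left(-4 + 2\right) \left(-494\right) = 30 - -988 = 30 + 988 = 1018$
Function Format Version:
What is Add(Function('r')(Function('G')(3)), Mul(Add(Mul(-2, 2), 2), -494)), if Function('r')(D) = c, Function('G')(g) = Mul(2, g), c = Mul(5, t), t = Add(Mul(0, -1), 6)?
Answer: 1018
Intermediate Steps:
t = 6 (t = Add(0, 6) = 6)
c = 30 (c = Mul(5, 6) = 30)
Function('r')(D) = 30
Add(Function('r')(Function('G')(3)), Mul(Add(Mul(-2, 2), 2), -494)) = Add(30, Mul(Add(Mul(-2, 2), 2), -494)) = Add(30, Mul(Add(-4, 2), -494)) = Add(30, Mul(-2, -494)) = Add(30, 988) = 1018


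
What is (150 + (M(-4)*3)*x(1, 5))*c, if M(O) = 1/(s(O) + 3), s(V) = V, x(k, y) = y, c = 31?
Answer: 4185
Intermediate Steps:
M(O) = 1/(3 + O) (M(O) = 1/(O + 3) = 1/(3 + O))
(150 + (M(-4)*3)*x(1, 5))*c = (150 + (3/(3 - 4))*5)*31 = (150 + (3/(-1))*5)*31 = (150 - 1*3*5)*31 = (150 - 3*5)*31 = (150 - 15)*31 = 135*31 = 4185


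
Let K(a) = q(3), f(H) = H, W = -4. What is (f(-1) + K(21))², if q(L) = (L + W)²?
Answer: 0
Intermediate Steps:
q(L) = (-4 + L)² (q(L) = (L - 4)² = (-4 + L)²)
K(a) = 1 (K(a) = (-4 + 3)² = (-1)² = 1)
(f(-1) + K(21))² = (-1 + 1)² = 0² = 0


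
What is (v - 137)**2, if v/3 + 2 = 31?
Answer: 2500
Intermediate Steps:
v = 87 (v = -6 + 3*31 = -6 + 93 = 87)
(v - 137)**2 = (87 - 137)**2 = (-50)**2 = 2500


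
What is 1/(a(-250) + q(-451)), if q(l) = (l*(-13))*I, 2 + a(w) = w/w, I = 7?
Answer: 1/41040 ≈ 2.4366e-5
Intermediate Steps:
a(w) = -1 (a(w) = -2 + w/w = -2 + 1 = -1)
q(l) = -91*l (q(l) = (l*(-13))*7 = -13*l*7 = -91*l)
1/(a(-250) + q(-451)) = 1/(-1 - 91*(-451)) = 1/(-1 + 41041) = 1/41040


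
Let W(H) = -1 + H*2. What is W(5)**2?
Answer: 81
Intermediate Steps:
W(H) = -1 + 2*H
W(5)**2 = (-1 + 2*5)**2 = (-1 + 10)**2 = 9**2 = 81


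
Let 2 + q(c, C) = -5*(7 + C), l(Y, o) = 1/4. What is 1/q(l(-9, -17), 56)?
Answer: -1/317 ≈ -0.0031546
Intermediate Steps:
l(Y, o) = 1/4
q(c, C) = -37 - 5*C (q(c, C) = -2 - 5*(7 + C) = -2 + (-35 - 5*C) = -37 - 5*C)
1/q(l(-9, -17), 56) = 1/(-37 - 5*56) = 1/(-37 - 280) = 1/(-317) = -1/317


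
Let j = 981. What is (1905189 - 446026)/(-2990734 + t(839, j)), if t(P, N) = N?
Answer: -1459163/2989753 ≈ -0.48805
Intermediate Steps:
(1905189 - 446026)/(-2990734 + t(839, j)) = (1905189 - 446026)/(-2990734 + 981) = 1459163/(-2989753) = 1459163*(-1/2989753) = -1459163/2989753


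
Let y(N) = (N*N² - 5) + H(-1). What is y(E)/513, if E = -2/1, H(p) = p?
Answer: -14/513 ≈ -0.027290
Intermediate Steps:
E = -2 (E = -2*1 = -2)
y(N) = -6 + N³ (y(N) = (N*N² - 5) - 1 = (N³ - 5) - 1 = (-5 + N³) - 1 = -6 + N³)
y(E)/513 = (-6 + (-2)³)/513 = (-6 - 8)/513 = (1/513)*(-14) = -14/513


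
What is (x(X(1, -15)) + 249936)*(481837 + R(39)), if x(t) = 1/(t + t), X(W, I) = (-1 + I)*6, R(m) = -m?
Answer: 11560191592189/96 ≈ 1.2042e+11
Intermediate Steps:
X(W, I) = -6 + 6*I
x(t) = 1/(2*t)
(x(X(1, -15)) + 249936)*(481837 + R(39)) = (1/(2*(-6 + 6*(-15))) + 249936)*(481837 - 1*39) = (1/(2*(-6 - 90)) + 249936)*(481837 - 39) = ((½)/(-96) + 249936)*481798 = ((½)*(-1/96) + 249936)*481798 = (-1/192 + 249936)*481798 = (47987711/192)*481798 = 11560191592189/96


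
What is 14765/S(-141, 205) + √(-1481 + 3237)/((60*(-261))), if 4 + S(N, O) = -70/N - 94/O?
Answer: -426782325/114524 - √439/7830 ≈ -3726.6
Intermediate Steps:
S(N, O) = -4 - 94/O - 70/N (S(N, O) = -4 + (-70/N - 94/O) = -4 + (-94/O - 70/N) = -4 - 94/O - 70/N)
14765/S(-141, 205) + √(-1481 + 3237)/((60*(-261))) = 14765/(-4 - 94/205 - 70/(-141)) + √(-1481 + 3237)/((60*(-261))) = 14765/(-4 - 94*1/205 - 70*(-1/141)) + √1756/(-15660) = 14765/(-4 - 94/205 + 70/141) + (2*√439)*(-1/15660) = 14765/(-114524/28905) - √439/7830 = 14765*(-28905/114524) - √439/7830 = -426782325/114524 - √439/7830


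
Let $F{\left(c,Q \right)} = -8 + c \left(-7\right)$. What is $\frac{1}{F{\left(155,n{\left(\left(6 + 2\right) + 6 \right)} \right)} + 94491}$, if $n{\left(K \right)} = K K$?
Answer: $\frac{1}{93398} \approx 1.0707 \cdot 10^{-5}$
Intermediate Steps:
$n{\left(K \right)} = K^{2}$
$F{\left(c,Q \right)} = -8 - 7 c$
$\frac{1}{F{\left(155,n{\left(\left(6 + 2\right) + 6 \right)} \right)} + 94491} = \frac{1}{\left(-8 - 1085\right) + 94491} = \frac{1}{-1093 + 94491} = \frac{1}{93398}$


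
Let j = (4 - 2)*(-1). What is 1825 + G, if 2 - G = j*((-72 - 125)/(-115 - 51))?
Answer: 151838/83 ≈ 1829.4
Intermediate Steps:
j = -2 (j = 2*(-1) = -2)
G = 363/83 (G = 2 - (-2)*(-72 - 125)/(-115 - 51) = 2 - (-2)*(-197/(-166)) = 2 - (-2)*(-197*(-1/166)) = 2 - (-2)*197/166 = 2 - 1*(-197/83) = 2 + 197/83 = 363/83 ≈ 4.3735)
1825 + G = 1825 + 363/83 = 151838/83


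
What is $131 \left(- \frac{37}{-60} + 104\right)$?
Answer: $\frac{822287}{60} \approx 13705.0$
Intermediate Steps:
$131 \left(- \frac{37}{-60} + 104\right) = 131 \left(\left(-37\right) \left(- \frac{1}{60}\right) + 104\right) = 131 \left(\frac{37}{60} + 104\right) = 131 \cdot \frac{6277}{60} = \frac{822287}{60}$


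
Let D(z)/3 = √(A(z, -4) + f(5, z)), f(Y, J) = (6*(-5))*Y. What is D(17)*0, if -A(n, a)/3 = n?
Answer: 0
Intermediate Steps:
f(Y, J) = -30*Y
A(n, a) = -3*n
D(z) = 3*√(-150 - 3*z) (D(z) = 3*√(-3*z - 30*5) = 3*√(-3*z - 150) = 3*√(-150 - 3*z))
D(17)*0 = (3*√(-150 - 3*17))*0 = (3*√(-150 - 51))*0 = (3*√(-201))*0 = (3*(I*√201))*0 = (3*I*√201)*0 = 0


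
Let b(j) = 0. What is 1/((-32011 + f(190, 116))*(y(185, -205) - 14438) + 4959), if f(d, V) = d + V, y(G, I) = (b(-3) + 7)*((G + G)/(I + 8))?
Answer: 197/90261180503 ≈ 2.1826e-9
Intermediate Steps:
y(G, I) = 14*G/(8 + I) (y(G, I) = (0 + 7)*((G + G)/(I + 8)) = 7*((2*G)/(8 + I)) = 7*(2*G/(8 + I)) = 14*G/(8 + I))
f(d, V) = V + d
1/((-32011 + f(190, 116))*(y(185, -205) - 14438) + 4959) = 1/((-32011 + (116 + 190))*(14*185/(8 - 205) - 14438) + 4959) = 1/((-32011 + 306)*(14*185/(-197) - 14438) + 4959) = 1/(-31705*(14*185*(-1/197) - 14438) + 4959) = 1/(-31705*(-2590/197 - 14438) + 4959) = 1/(-31705*(-2846876/197) + 4959) = 1/(90260203580/197 + 4959) = 1/(90261180503/197) = 197/90261180503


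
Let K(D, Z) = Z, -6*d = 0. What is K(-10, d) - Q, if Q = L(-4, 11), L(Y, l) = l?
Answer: -11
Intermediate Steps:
d = 0 (d = -⅙*0 = 0)
Q = 11
K(-10, d) - Q = 0 - 1*11 = 0 - 11 = -11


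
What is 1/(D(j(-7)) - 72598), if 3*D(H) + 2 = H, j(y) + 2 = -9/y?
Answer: -21/1524577 ≈ -1.3774e-5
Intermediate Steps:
j(y) = -2 - 9/y
D(H) = -2/3 + H/3
1/(D(j(-7)) - 72598) = 1/((-2/3 + (-2 - 9/(-7))/3) - 72598) = 1/((-2/3 + (-2 - 9*(-1/7))/3) - 72598) = 1/((-2/3 + (-2 + 9/7)/3) - 72598) = 1/((-2/3 + (1/3)*(-5/7)) - 72598) = 1/((-2/3 - 5/21) - 72598) = 1/(-19/21 - 72598) = 1/(-1524577/21) = -21/1524577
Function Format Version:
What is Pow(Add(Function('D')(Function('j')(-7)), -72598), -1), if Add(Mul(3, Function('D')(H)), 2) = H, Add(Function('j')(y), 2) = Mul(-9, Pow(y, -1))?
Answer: Rational(-21, 1524577) ≈ -1.3774e-5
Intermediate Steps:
Function('j')(y) = Add(-2, Mul(-9, Pow(y, -1)))
Function('D')(H) = Add(Rational(-2, 3), Mul(Rational(1, 3), H))
Pow(Add(Function('D')(Function('j')(-7)), -72598), -1) = Pow(Add(Add(Rational(-2, 3), Mul(Rational(1, 3), Add(-2, Mul(-9, Pow(-7, -1))))), -72598), -1) = Pow(Add(Add(Rational(-2, 3), Mul(Rational(1, 3), Add(-2, Mul(-9, Rational(-1, 7))))), -72598), -1) = Pow(Add(Add(Rational(-2, 3), Mul(Rational(1, 3), Add(-2, Rational(9, 7)))), -72598), -1) = Pow(Add(Add(Rational(-2, 3), Mul(Rational(1, 3), Rational(-5, 7))), -72598), -1) = Pow(Add(Add(Rational(-2, 3), Rational(-5, 21)), -72598), -1) = Pow(Add(Rational(-19, 21), -72598), -1) = Pow(Rational(-1524577, 21), -1) = Rational(-21, 1524577)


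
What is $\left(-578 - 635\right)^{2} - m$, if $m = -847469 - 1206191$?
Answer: $3525029$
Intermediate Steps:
$m = -2053660$ ($m = -847469 - 1206191 = -2053660$)
$\left(-578 - 635\right)^{2} - m = \left(-578 - 635\right)^{2} - -2053660 = \left(-1213\right)^{2} + 2053660 = 1471369 + 2053660 = 3525029$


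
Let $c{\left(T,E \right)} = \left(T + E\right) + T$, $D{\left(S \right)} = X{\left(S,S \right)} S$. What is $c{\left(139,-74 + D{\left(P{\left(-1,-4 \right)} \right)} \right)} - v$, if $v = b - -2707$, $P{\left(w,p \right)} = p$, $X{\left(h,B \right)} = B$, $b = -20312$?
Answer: $17825$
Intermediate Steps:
$D{\left(S \right)} = S^{2}$ ($D{\left(S \right)} = S S = S^{2}$)
$c{\left(T,E \right)} = E + 2 T$ ($c{\left(T,E \right)} = \left(E + T\right) + T = E + 2 T$)
$v = -17605$ ($v = -20312 - -2707 = -20312 + 2707 = -17605$)
$c{\left(139,-74 + D{\left(P{\left(-1,-4 \right)} \right)} \right)} - v = \left(\left(-74 + \left(-4\right)^{2}\right) + 2 \cdot 139\right) - -17605 = \left(\left(-74 + 16\right) + 278\right) + 17605 = \left(-58 + 278\right) + 17605 = 220 + 17605 = 17825$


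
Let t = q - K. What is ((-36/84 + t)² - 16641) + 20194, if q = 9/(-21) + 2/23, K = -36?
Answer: 124268897/25921 ≈ 4794.1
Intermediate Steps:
q = -55/161 (q = 9*(-1/21) + 2*(1/23) = -3/7 + 2/23 = -55/161 ≈ -0.34161)
t = 5741/161 (t = -55/161 - 1*(-36) = -55/161 + 36 = 5741/161 ≈ 35.658)
((-36/84 + t)² - 16641) + 20194 = ((-36/84 + 5741/161)² - 16641) + 20194 = ((-36*1/84 + 5741/161)² - 16641) + 20194 = ((-3/7 + 5741/161)² - 16641) + 20194 = ((5672/161)² - 16641) + 20194 = (32171584/25921 - 16641) + 20194 = -399179777/25921 + 20194 = 124268897/25921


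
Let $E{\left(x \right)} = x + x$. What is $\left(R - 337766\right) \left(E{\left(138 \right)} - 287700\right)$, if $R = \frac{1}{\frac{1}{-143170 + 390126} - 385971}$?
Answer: $\frac{9253653150689859682944}{95317854275} \approx 9.7082 \cdot 10^{10}$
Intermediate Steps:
$R = - \frac{246956}{95317854275}$ ($R = \frac{1}{\frac{1}{246956} - 385971} = \frac{1}{- \frac{95317854275}{246956}} = - \frac{246956}{95317854275} \approx -2.5909 \cdot 10^{-6}$)
$E{\left(x \right)} = 2 x$
$\left(R - 337766\right) \left(E{\left(138 \right)} - 287700\right) = \left(- \frac{246956}{95317854275} - 337766\right) \left(2 \cdot 138 - 287700\right) = - \frac{32195130367296606 \left(276 - 287700\right)}{95317854275} = \left(- \frac{32195130367296606}{95317854275}\right) \left(-287424\right) = \frac{9253653150689859682944}{95317854275}$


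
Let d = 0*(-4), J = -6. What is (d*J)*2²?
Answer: 0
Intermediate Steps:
d = 0
(d*J)*2² = (0*(-6))*2² = 0*4 = 0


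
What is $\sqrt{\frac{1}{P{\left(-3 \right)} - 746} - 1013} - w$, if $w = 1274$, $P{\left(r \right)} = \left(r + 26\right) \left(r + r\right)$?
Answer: $-1274 + \frac{i \sqrt{197903953}}{442} \approx -1274.0 + 31.828 i$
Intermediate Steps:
$P{\left(r \right)} = 2 r \left(26 + r\right)$ ($P{\left(r \right)} = \left(26 + r\right) 2 r = 2 r \left(26 + r\right)$)
$\sqrt{\frac{1}{P{\left(-3 \right)} - 746} - 1013} - w = \sqrt{\frac{1}{2 \left(-3\right) \left(26 - 3\right) - 746} - 1013} - 1274 = \sqrt{\frac{1}{2 \left(-3\right) 23 - 746} - 1013} - 1274 = \sqrt{\frac{1}{-138 - 746} - 1013} - 1274 = \sqrt{\frac{1}{-884} - 1013} - 1274 = \sqrt{- \frac{1}{884} - 1013} - 1274 = \sqrt{- \frac{895493}{884}} - 1274 = \frac{i \sqrt{197903953}}{442} - 1274 = -1274 + \frac{i \sqrt{197903953}}{442}$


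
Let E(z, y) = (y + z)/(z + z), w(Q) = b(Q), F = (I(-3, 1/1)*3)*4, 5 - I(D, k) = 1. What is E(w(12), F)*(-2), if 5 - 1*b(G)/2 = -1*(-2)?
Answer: -9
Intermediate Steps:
I(D, k) = 4 (I(D, k) = 5 - 1*1 = 5 - 1 = 4)
b(G) = 6 (b(G) = 10 - (-2)*(-2) = 10 - 2*2 = 10 - 4 = 6)
F = 48 (F = (4*3)*4 = 12*4 = 48)
w(Q) = 6
E(z, y) = (y + z)/(2*z) (E(z, y) = (y + z)/((2*z)) = (y + z)*(1/(2*z)) = (y + z)/(2*z))
E(w(12), F)*(-2) = ((½)*(48 + 6)/6)*(-2) = ((½)*(⅙)*54)*(-2) = (9/2)*(-2) = -9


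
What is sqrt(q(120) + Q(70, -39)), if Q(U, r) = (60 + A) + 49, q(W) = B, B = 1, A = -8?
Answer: sqrt(102) ≈ 10.100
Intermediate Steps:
q(W) = 1
Q(U, r) = 101 (Q(U, r) = (60 - 8) + 49 = 52 + 49 = 101)
sqrt(q(120) + Q(70, -39)) = sqrt(1 + 101) = sqrt(102)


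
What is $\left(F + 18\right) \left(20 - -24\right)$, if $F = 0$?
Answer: $792$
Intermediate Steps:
$\left(F + 18\right) \left(20 - -24\right) = \left(0 + 18\right) \left(20 - -24\right) = 18 \left(20 + 24\right) = 18 \cdot 44 = 792$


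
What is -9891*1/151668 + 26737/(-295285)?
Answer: -775090139/4976142820 ≈ -0.15576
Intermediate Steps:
-9891*1/151668 + 26737/(-295285) = -9891*1/151668 + 26737*(-1/295285) = -1099/16852 - 26737/295285 = -775090139/4976142820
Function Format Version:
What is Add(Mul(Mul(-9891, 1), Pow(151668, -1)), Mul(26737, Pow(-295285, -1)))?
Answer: Rational(-775090139, 4976142820) ≈ -0.15576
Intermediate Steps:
Add(Mul(Mul(-9891, 1), Pow(151668, -1)), Mul(26737, Pow(-295285, -1))) = Add(Mul(-9891, Rational(1, 151668)), Mul(26737, Rational(-1, 295285))) = Add(Rational(-1099, 16852), Rational(-26737, 295285)) = Rational(-775090139, 4976142820)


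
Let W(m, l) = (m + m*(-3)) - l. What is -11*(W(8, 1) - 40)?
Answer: 627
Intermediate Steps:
W(m, l) = -l - 2*m (W(m, l) = (m - 3*m) - l = -2*m - l = -l - 2*m)
-11*(W(8, 1) - 40) = -11*((-1*1 - 2*8) - 40) = -11*((-1 - 16) - 40) = -11*(-17 - 40) = -11*(-57) = 627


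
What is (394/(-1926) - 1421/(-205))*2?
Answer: 2656076/197415 ≈ 13.454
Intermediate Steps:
(394/(-1926) - 1421/(-205))*2 = (394*(-1/1926) - 1421*(-1/205))*2 = (-197/963 + 1421/205)*2 = (1328038/197415)*2 = 2656076/197415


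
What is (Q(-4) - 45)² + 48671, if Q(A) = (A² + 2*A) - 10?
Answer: 50880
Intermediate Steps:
Q(A) = -10 + A² + 2*A
(Q(-4) - 45)² + 48671 = ((-10 + (-4)² + 2*(-4)) - 45)² + 48671 = ((-10 + 16 - 8) - 45)² + 48671 = (-2 - 45)² + 48671 = (-47)² + 48671 = 2209 + 48671 = 50880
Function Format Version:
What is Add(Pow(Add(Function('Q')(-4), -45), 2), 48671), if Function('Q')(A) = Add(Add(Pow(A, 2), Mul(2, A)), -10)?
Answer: 50880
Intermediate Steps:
Function('Q')(A) = Add(-10, Pow(A, 2), Mul(2, A))
Add(Pow(Add(Function('Q')(-4), -45), 2), 48671) = Add(Pow(Add(Add(-10, Pow(-4, 2), Mul(2, -4)), -45), 2), 48671) = Add(Pow(Add(Add(-10, 16, -8), -45), 2), 48671) = Add(Pow(Add(-2, -45), 2), 48671) = Add(Pow(-47, 2), 48671) = Add(2209, 48671) = 50880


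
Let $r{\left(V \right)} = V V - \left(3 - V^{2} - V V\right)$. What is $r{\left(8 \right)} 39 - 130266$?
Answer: $-122895$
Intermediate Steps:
$r{\left(V \right)} = -3 + 3 V^{2}$ ($r{\left(V \right)} = V^{2} + \left(\left(V^{2} + V^{2}\right) - 3\right) = V^{2} + \left(2 V^{2} - 3\right) = V^{2} + \left(-3 + 2 V^{2}\right) = -3 + 3 V^{2}$)
$r{\left(8 \right)} 39 - 130266 = \left(-3 + 3 \cdot 8^{2}\right) 39 - 130266 = \left(-3 + 3 \cdot 64\right) 39 - 130266 = \left(-3 + 192\right) 39 - 130266 = 189 \cdot 39 - 130266 = 7371 - 130266 = -122895$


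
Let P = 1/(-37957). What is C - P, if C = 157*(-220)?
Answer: -1311034779/37957 ≈ -34540.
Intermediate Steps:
P = -1/37957 ≈ -2.6346e-5
C = -34540
C - P = -34540 - 1*(-1/37957) = -34540 + 1/37957 = -1311034779/37957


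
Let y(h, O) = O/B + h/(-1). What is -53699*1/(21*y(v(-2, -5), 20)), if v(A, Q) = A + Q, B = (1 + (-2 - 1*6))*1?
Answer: -53699/87 ≈ -617.23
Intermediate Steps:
B = -7 (B = (1 + (-2 - 6))*1 = (1 - 8)*1 = -7*1 = -7)
y(h, O) = -h - O/7 (y(h, O) = O/(-7) + h/(-1) = O*(-⅐) + h*(-1) = -O/7 - h = -h - O/7)
-53699*1/(21*y(v(-2, -5), 20)) = -53699*1/(21*(-(-2 - 5) - ⅐*20)) = -53699*1/(21*(-1*(-7) - 20/7)) = -53699*1/(21*(7 - 20/7)) = -53699/((29/7)*21) = -53699/87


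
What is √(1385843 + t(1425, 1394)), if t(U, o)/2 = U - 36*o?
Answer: 5*√51533 ≈ 1135.0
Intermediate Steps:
t(U, o) = -72*o + 2*U (t(U, o) = 2*(U - 36*o) = -72*o + 2*U)
√(1385843 + t(1425, 1394)) = √(1385843 + (-72*1394 + 2*1425)) = √(1385843 + (-100368 + 2850)) = √(1385843 - 97518) = √1288325 = 5*√51533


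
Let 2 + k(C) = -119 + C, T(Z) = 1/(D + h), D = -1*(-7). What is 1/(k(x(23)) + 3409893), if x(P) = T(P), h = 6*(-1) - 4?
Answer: 3/10229315 ≈ 2.9327e-7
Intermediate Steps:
D = 7
h = -10 (h = -6 - 4 = -10)
T(Z) = -⅓ (T(Z) = 1/(7 - 10) = 1/(-3) = -⅓)
x(P) = -⅓
k(C) = -121 + C (k(C) = -2 + (-119 + C) = -121 + C)
1/(k(x(23)) + 3409893) = 1/((-121 - ⅓) + 3409893) = 1/(-364/3 + 3409893) = 1/(10229315/3) = 3/10229315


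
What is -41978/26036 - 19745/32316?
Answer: -467660467/210344844 ≈ -2.2233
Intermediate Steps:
-41978/26036 - 19745/32316 = -41978*1/26036 - 19745*1/32316 = -20989/13018 - 19745/32316 = -467660467/210344844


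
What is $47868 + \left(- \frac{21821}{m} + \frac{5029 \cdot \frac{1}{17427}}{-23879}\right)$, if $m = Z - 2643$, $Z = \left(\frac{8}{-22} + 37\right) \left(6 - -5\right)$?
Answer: $\frac{44629337571298993}{932152105920} \approx 47878.0$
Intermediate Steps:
$Z = 403$ ($Z = \left(8 \left(- \frac{1}{22}\right) + 37\right) \left(6 + 5\right) = \left(- \frac{4}{11} + 37\right) 11 = \frac{403}{11} \cdot 11 = 403$)
$m = -2240$ ($m = 403 - 2643 = -2240$)
$47868 + \left(- \frac{21821}{m} + \frac{5029 \cdot \frac{1}{17427}}{-23879}\right) = 47868 + \left(- \frac{21821}{-2240} + \frac{5029 \cdot \frac{1}{17427}}{-23879}\right) = 47868 + \left(\left(-21821\right) \left(- \frac{1}{2240}\right) + 5029 \cdot \frac{1}{17427} \left(- \frac{1}{23879}\right)\right) = 47868 + \left(\frac{21821}{2240} + \frac{5029}{17427} \left(- \frac{1}{23879}\right)\right) = 47868 + \left(\frac{21821}{2240} - \frac{5029}{416139333}\right) = 47868 + \frac{9080565120433}{932152105920} = \frac{44629337571298993}{932152105920}$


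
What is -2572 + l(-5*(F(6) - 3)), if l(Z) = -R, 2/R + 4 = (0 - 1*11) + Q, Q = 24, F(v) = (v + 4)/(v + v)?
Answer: -23150/9 ≈ -2572.2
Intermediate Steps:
F(v) = (4 + v)/(2*v) (F(v) = (4 + v)/((2*v)) = (4 + v)*(1/(2*v)) = (4 + v)/(2*v))
R = 2/9 (R = 2/(-4 + ((0 - 1*11) + 24)) = 2/(-4 + ((0 - 11) + 24)) = 2/(-4 + (-11 + 24)) = 2/(-4 + 13) = 2/9 ≈ 0.22222)
l(Z) = -2/9 (l(Z) = -1*2/9 = -2/9)
-2572 + l(-5*(F(6) - 3)) = -2572 - 2/9 = -23150/9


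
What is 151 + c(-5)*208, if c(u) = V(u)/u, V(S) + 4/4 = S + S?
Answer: 3043/5 ≈ 608.60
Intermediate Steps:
V(S) = -1 + 2*S (V(S) = -1 + (S + S) = -1 + 2*S)
c(u) = (-1 + 2*u)/u
151 + c(-5)*208 = 151 + (2 - 1/(-5))*208 = 151 + (2 - 1*(-⅕))*208 = 151 + (2 + ⅕)*208 = 151 + (11/5)*208 = 151 + 2288/5 = 3043/5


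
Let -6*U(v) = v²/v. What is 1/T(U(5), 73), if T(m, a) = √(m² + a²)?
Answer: 6*√191869/191869 ≈ 0.013698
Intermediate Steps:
U(v) = -v/6 (U(v) = -v²/(6*v) = -v/6)
T(m, a) = √(a² + m²)
1/T(U(5), 73) = 1/(√(73² + (-⅙*5)²)) = 1/(√(5329 + (-⅚)²)) = 1/(√(5329 + 25/36)) = 1/(√(191869/36)) = 1/(√191869/6) = 6*√191869/191869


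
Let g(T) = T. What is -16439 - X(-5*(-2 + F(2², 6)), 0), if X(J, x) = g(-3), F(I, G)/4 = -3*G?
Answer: -16436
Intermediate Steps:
F(I, G) = -12*G (F(I, G) = 4*(-3*G) = -12*G)
X(J, x) = -3
-16439 - X(-5*(-2 + F(2², 6)), 0) = -16439 - 1*(-3) = -16439 + 3 = -16436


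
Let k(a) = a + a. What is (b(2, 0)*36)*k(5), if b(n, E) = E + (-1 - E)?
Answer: -360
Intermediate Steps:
k(a) = 2*a
b(n, E) = -1
(b(2, 0)*36)*k(5) = (-1*36)*(2*5) = -36*10 = -360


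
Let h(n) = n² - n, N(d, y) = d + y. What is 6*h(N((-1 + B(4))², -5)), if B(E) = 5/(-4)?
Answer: -45/128 ≈ -0.35156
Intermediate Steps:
B(E) = -5/4 (B(E) = 5*(-¼) = -5/4)
6*h(N((-1 + B(4))², -5)) = 6*(((-1 - 5/4)² - 5)*(-1 + ((-1 - 5/4)² - 5))) = 6*(((-9/4)² - 5)*(-1 + ((-9/4)² - 5))) = 6*((81/16 - 5)*(-1 + (81/16 - 5))) = 6*((-1 + 1/16)/16) = 6*((1/16)*(-15/16)) = 6*(-15/256) = -45/128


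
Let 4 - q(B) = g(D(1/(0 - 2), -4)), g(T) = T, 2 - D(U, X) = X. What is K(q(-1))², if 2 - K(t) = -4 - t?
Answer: 16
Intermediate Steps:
D(U, X) = 2 - X
q(B) = -2 (q(B) = 4 - (2 - 1*(-4)) = 4 - (2 + 4) = 4 - 1*6 = 4 - 6 = -2)
K(t) = 6 + t (K(t) = 2 - (-4 - t) = 2 + (4 + t) = 6 + t)
K(q(-1))² = (6 - 2)² = 4² = 16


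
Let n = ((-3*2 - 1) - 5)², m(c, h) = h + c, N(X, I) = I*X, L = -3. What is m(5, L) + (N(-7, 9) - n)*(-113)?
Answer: 23393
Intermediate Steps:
m(c, h) = c + h
n = 144 (n = ((-6 - 1) - 5)² = (-7 - 5)² = (-12)² = 144)
m(5, L) + (N(-7, 9) - n)*(-113) = (5 - 3) + (9*(-7) - 1*144)*(-113) = 2 + (-63 - 144)*(-113) = 2 - 207*(-113) = 2 + 23391 = 23393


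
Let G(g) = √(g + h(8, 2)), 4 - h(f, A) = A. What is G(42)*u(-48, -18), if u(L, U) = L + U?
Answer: -132*√11 ≈ -437.79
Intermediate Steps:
h(f, A) = 4 - A
G(g) = √(2 + g) (G(g) = √(g + (4 - 1*2)) = √(g + (4 - 2)) = √(g + 2) = √(2 + g))
G(42)*u(-48, -18) = √(2 + 42)*(-48 - 18) = √44*(-66) = (2*√11)*(-66) = -132*√11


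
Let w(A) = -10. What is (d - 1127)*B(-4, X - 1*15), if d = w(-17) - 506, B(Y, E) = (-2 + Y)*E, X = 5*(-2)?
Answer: -246450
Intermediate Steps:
X = -10
B(Y, E) = E*(-2 + Y)
d = -516 (d = -10 - 506 = -516)
(d - 1127)*B(-4, X - 1*15) = (-516 - 1127)*((-10 - 1*15)*(-2 - 4)) = -1643*(-10 - 15)*(-6) = -(-41075)*(-6) = -1643*150 = -246450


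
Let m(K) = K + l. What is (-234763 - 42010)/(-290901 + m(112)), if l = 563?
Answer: 276773/290226 ≈ 0.95365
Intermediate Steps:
m(K) = 563 + K (m(K) = K + 563 = 563 + K)
(-234763 - 42010)/(-290901 + m(112)) = (-234763 - 42010)/(-290901 + (563 + 112)) = -276773/(-290901 + 675) = -276773/(-290226) = -276773*(-1/290226) = 276773/290226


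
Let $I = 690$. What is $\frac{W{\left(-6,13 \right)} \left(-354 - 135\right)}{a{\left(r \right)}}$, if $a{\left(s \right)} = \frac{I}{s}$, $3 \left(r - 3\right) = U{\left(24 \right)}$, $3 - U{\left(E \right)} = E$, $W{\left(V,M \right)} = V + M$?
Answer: $\frac{2282}{115} \approx 19.843$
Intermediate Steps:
$W{\left(V,M \right)} = M + V$
$U{\left(E \right)} = 3 - E$
$r = -4$ ($r = 3 + \frac{3 - 24}{3} = 3 + \frac{1}{3} \left(-21\right) = 3 - 7 = -4$)
$a{\left(s \right)} = \frac{690}{s}$
$\frac{W{\left(-6,13 \right)} \left(-354 - 135\right)}{a{\left(r \right)}} = \frac{\left(13 - 6\right) \left(-354 - 135\right)}{690 \frac{1}{-4}} = \frac{7 \left(-489\right)}{690 \left(- \frac{1}{4}\right)} = - \frac{3423}{- \frac{345}{2}} = \left(-3423\right) \left(- \frac{2}{345}\right) = \frac{2282}{115}$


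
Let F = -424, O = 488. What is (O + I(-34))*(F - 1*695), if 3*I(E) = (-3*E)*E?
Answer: 747492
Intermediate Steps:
I(E) = -E**2 (I(E) = ((-3*E)*E)/3 = (-3*E**2)/3 = -E**2)
(O + I(-34))*(F - 1*695) = (488 - 1*(-34)**2)*(-424 - 1*695) = (488 - 1*1156)*(-424 - 695) = (488 - 1156)*(-1119) = -668*(-1119) = 747492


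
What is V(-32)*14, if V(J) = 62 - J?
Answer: 1316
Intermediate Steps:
V(-32)*14 = (62 - 1*(-32))*14 = (62 + 32)*14 = 94*14 = 1316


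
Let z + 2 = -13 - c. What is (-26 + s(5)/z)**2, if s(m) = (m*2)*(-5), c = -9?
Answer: 2809/9 ≈ 312.11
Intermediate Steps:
s(m) = -10*m (s(m) = (2*m)*(-5) = -10*m)
z = -6 (z = -2 + (-13 - 1*(-9)) = -2 + (-13 + 9) = -2 - 4 = -6)
(-26 + s(5)/z)**2 = (-26 - 10*5/(-6))**2 = (-26 - 50*(-1/6))**2 = (-26 + 25/3)**2 = (-53/3)**2 = 2809/9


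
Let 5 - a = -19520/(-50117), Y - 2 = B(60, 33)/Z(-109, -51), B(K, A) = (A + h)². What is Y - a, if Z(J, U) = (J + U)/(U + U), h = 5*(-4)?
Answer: 421491943/4009360 ≈ 105.13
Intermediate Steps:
h = -20
Z(J, U) = (J + U)/(2*U) (Z(J, U) = (J + U)/((2*U)) = (J + U)*(1/(2*U)) = (J + U)/(2*U))
B(K, A) = (-20 + A)² (B(K, A) = (A - 20)² = (-20 + A)²)
Y = 8779/80 (Y = 2 + (-20 + 33)²/(((½)*(-109 - 51)/(-51))) = 2 + 13²/(((½)*(-1/51)*(-160))) = 2 + 169/(80/51) = 2 + 169*(51/80) = 2 + 8619/80 = 8779/80 ≈ 109.74)
a = 231065/50117 (a = 5 - (-19520)/(-50117) = 5 - (-19520)*(-1)/50117 = 5 - 1*19520/50117 = 5 - 19520/50117 = 231065/50117 ≈ 4.6105)
Y - a = 8779/80 - 1*231065/50117 = 8779/80 - 231065/50117 = 421491943/4009360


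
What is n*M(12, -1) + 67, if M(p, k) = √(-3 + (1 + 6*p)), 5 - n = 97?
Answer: 67 - 92*√70 ≈ -702.73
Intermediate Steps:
n = -92 (n = 5 - 1*97 = 5 - 97 = -92)
M(p, k) = √(-2 + 6*p)
n*M(12, -1) + 67 = -92*√(-2 + 6*12) + 67 = -92*√(-2 + 72) + 67 = -92*√70 + 67 = 67 - 92*√70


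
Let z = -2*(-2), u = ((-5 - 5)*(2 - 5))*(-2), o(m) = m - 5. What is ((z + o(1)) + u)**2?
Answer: 3600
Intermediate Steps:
o(m) = -5 + m
u = -60 (u = -10*(-3)*(-2) = 30*(-2) = -60)
z = 4
((z + o(1)) + u)**2 = ((4 + (-5 + 1)) - 60)**2 = ((4 - 4) - 60)**2 = (0 - 60)**2 = (-60)**2 = 3600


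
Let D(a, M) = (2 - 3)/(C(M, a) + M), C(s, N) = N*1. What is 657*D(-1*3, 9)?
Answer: -219/2 ≈ -109.50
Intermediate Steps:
C(s, N) = N
D(a, M) = -1/(M + a) (D(a, M) = (2 - 3)/(a + M) = -1/(M + a))
657*D(-1*3, 9) = 657*(-1/(9 - 1*3)) = 657*(-1/(9 - 3)) = 657*(-1/6) = 657*(-1*⅙) = 657*(-⅙) = -219/2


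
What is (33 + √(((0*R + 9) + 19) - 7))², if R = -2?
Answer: (33 + √21)² ≈ 1412.4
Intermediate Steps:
(33 + √(((0*R + 9) + 19) - 7))² = (33 + √(((0*(-2) + 9) + 19) - 7))² = (33 + √(((0 + 9) + 19) - 7))² = (33 + √((9 + 19) - 7))² = (33 + √(28 - 7))² = (33 + √21)²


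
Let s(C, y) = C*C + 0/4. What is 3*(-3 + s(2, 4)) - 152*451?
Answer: -68549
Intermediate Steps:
s(C, y) = C² (s(C, y) = C² + 0*(¼) = C² + 0 = C²)
3*(-3 + s(2, 4)) - 152*451 = 3*(-3 + 2²) - 152*451 = 3*(-3 + 4) - 68552 = 3*1 - 68552 = 3 - 68552 = -68549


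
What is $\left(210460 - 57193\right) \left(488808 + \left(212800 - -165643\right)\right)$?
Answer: $132920959017$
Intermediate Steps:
$\left(210460 - 57193\right) \left(488808 + \left(212800 - -165643\right)\right) = 153267 \left(488808 + \left(212800 + 165643\right)\right) = 153267 \left(488808 + 378443\right) = 153267 \cdot 867251 = 132920959017$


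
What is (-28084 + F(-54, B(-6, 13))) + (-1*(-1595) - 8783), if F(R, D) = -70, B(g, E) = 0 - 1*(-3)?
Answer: -35342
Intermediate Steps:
B(g, E) = 3 (B(g, E) = 0 + 3 = 3)
(-28084 + F(-54, B(-6, 13))) + (-1*(-1595) - 8783) = (-28084 - 70) + (-1*(-1595) - 8783) = -28154 + (1595 - 8783) = -28154 - 7188 = -35342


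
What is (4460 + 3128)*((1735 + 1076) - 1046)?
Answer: 13392820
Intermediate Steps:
(4460 + 3128)*((1735 + 1076) - 1046) = 7588*(2811 - 1046) = 7588*1765 = 13392820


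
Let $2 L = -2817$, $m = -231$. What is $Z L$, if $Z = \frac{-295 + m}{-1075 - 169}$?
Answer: $- \frac{740871}{1244} \approx -595.56$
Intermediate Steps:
$Z = \frac{263}{622}$ ($Z = \frac{-295 - 231}{-1075 - 169} = - \frac{526}{-1244} = \left(-526\right) \left(- \frac{1}{1244}\right) = \frac{263}{622} \approx 0.42283$)
$L = - \frac{2817}{2}$ ($L = \frac{1}{2} \left(-2817\right) = - \frac{2817}{2} \approx -1408.5$)
$Z L = \frac{263}{622} \left(- \frac{2817}{2}\right) = - \frac{740871}{1244}$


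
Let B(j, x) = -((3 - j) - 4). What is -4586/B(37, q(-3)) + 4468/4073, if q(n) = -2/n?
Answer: -9254497/77387 ≈ -119.59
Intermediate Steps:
B(j, x) = 1 + j (B(j, x) = -(-1 - j) = 1 + j)
-4586/B(37, q(-3)) + 4468/4073 = -4586/(1 + 37) + 4468/4073 = -4586/38 + 4468*(1/4073) = -4586*1/38 + 4468/4073 = -2293/19 + 4468/4073 = -9254497/77387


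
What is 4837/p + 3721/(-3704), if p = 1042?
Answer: 7019483/1929784 ≈ 3.6374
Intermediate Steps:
4837/p + 3721/(-3704) = 4837/1042 + 3721/(-3704) = 4837*(1/1042) + 3721*(-1/3704) = 4837/1042 - 3721/3704 = 7019483/1929784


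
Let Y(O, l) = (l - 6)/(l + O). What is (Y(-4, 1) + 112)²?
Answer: 116281/9 ≈ 12920.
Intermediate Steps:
Y(O, l) = (-6 + l)/(O + l)
(Y(-4, 1) + 112)² = ((-6 + 1)/(-4 + 1) + 112)² = (-5/(-3) + 112)² = (-⅓*(-5) + 112)² = (5/3 + 112)² = (341/3)² = 116281/9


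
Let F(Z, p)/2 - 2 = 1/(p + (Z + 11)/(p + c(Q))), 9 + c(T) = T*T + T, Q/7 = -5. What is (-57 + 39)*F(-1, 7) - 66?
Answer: -595878/4163 ≈ -143.14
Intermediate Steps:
Q = -35 (Q = 7*(-5) = -35)
c(T) = -9 + T + T² (c(T) = -9 + (T*T + T) = -9 + (T² + T) = -9 + (T + T²) = -9 + T + T²)
F(Z, p) = 4 + 2/(p + (11 + Z)/(1181 + p)) (F(Z, p) = 4 + 2/(p + (Z + 11)/(p + (-9 - 35 + (-35)²))) = 4 + 2/(p + (11 + Z)/(p + (-9 - 35 + 1225))) = 4 + 2/(p + (11 + Z)/(p + 1181)) = 4 + 2/(p + (11 + Z)/(1181 + p)))
(-57 + 39)*F(-1, 7) - 66 = (-57 + 39)*(2*(1203 + 2*(-1) + 2*7² + 2363*7)/(11 - 1 + 7² + 1181*7)) - 66 = -36*(1203 - 2 + 2*49 + 16541)/(11 - 1 + 49 + 8267) - 66 = -36*(1203 - 2 + 98 + 16541)/8326 - 66 = -36*17840/8326 - 66 = -18*17840/4163 - 66 = -321120/4163 - 66 = -595878/4163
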